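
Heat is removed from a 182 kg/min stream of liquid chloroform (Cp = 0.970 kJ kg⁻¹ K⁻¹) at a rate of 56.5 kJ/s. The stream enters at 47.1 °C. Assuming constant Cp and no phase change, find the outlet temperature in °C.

Q = 56.5 kJ/s = 3390 kJ/min
ΔT = Q/(ṁ·Cp) = 3390/(182×0.970) = 19.202 K
T_out = 47.1 − 19.202 = 27.898 °C

T_out = 27.9 °C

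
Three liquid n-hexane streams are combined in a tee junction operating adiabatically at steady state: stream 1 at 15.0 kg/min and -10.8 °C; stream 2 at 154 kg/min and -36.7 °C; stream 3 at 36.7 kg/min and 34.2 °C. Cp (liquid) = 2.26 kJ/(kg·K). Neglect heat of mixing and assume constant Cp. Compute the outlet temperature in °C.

T_out = -22.2 °C

Energy balance with Q = 0: Σ ṁᵢCp,ᵢ(T_out − Tᵢ) = 0
T_out = Σ ṁᵢCp,ᵢTᵢ / Σ ṁᵢCp,ᵢ
      = -10303 / 464.88 = -22.162 °C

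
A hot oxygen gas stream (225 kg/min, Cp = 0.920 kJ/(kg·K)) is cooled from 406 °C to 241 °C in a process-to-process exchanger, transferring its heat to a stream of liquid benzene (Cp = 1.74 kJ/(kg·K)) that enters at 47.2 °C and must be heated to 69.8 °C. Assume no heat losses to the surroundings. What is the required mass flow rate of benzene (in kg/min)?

Heat released by hot stream: Q = 225 × 0.920 × (406 − 241) = 34155 kJ/min
Energy balance on cold side (adiabatic exchanger): Q = ṁ_c·Cp_c·(T_c,out − T_c,in)
ṁ_c = 34155 / [1.74 × (69.8 − 47.2)] = 868.55 kg/min

ṁ_c = 869 kg/min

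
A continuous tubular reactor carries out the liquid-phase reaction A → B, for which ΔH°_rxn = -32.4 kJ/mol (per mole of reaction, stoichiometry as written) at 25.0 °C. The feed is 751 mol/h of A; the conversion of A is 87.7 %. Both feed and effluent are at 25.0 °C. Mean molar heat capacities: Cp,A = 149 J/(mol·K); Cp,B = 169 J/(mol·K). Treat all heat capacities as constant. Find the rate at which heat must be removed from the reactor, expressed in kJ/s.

Q_out = 5.93 kJ/s

Extent of reaction ξ = 0.877 × 751 = 658.63 mol/h
Reaction term: ξ·ΔH°_rxn = 658.63 × -32.4 = -21340 kJ/h
Q = ΔH = -21340 kJ/h = -5.9276 kW
Heat removed = 5.9276 kJ/s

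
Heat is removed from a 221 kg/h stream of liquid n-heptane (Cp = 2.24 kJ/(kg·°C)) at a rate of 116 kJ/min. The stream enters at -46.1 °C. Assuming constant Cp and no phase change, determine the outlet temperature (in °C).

T_out = -60.2 °C

Q = 116 kJ/min = 6960 kJ/h
ΔT = Q/(ṁ·Cp) = 6960/(221×2.24) = 14.059 K
T_out = -46.1 − 14.059 = -60.159 °C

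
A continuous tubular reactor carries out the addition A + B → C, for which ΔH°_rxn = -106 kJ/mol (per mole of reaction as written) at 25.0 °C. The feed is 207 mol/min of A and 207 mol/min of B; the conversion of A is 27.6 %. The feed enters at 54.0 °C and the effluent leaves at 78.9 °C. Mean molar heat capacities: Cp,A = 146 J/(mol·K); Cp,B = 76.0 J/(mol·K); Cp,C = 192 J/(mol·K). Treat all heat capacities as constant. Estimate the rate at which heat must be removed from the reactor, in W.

Q_out = 83400 W

Extent of reaction ξ = 0.276 × 207 = 57.132 mol/min
Reaction term: ξ·ΔH°_rxn = 57.132 × -106 = -6056 kJ/min
Sensible, feed 54.0→25 °C: -1332.7 kJ/min
Outlet flows (mol/min): A 149.87, B 149.87, C 57.132
Sensible, products 25→78.9 °C: 2384.5 kJ/min
Q = ΔH = -5004.1 kJ/min = -83.402 kW
Heat removed = 83402 W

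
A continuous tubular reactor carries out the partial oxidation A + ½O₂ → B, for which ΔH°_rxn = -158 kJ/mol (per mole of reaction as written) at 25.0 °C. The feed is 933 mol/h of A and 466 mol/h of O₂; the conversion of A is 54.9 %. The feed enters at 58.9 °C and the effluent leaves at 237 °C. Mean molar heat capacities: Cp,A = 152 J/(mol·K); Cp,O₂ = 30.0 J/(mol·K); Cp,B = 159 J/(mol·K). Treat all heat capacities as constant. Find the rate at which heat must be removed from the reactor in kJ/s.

Extent of reaction ξ = 0.549 × 933 = 512.22 mol/h
Reaction term: ξ·ΔH°_rxn = 512.22 × -158 = -80930 kJ/h
Sensible, feed 58.9→25 °C: -5281.5 kJ/h
Outlet flows (mol/h): A 420.78, O₂ 209.89, B 512.22
Sensible, products 25→237 °C: 32160 kJ/h
Q = ΔH = -54052 kJ/h = -15.014 kW
Heat removed = 15.014 kJ/s

Q_out = 15.0 kJ/s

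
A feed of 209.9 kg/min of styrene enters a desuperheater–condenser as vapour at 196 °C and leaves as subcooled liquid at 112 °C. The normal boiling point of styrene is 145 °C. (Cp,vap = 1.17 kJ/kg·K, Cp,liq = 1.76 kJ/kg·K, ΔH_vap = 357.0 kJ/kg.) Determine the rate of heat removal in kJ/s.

vapour 196→145 °C: -59.67 kJ/kg
condensation at 145 °C: -357 kJ/kg
liquid 145→112 °C: -58.08 kJ/kg
Δh = -59.67 + -357 + -58.08 = -474.75 kJ/kg
Q = ṁ·Δh = 209.9 kg/min × -474.75 kJ/kg = -99650 kJ/min
|Q| = 1660.8 kW

Q_c = 1660 kJ/s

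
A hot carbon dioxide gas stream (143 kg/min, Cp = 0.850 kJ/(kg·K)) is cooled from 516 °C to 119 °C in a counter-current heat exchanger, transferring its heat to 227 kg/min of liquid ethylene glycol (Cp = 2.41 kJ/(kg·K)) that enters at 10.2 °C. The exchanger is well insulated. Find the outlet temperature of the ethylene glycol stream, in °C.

Heat released by hot stream: Q = 143 × 0.850 × (516 − 119) = 48255 kJ/min
Energy balance on cold side (adiabatic exchanger): Q = ṁ_c·Cp_c·(T_c,out − T_c,in)
T_c,out = 10.2 + 48255/(227 × 2.41) = 98.407 °C

T_c,out = 98.4 °C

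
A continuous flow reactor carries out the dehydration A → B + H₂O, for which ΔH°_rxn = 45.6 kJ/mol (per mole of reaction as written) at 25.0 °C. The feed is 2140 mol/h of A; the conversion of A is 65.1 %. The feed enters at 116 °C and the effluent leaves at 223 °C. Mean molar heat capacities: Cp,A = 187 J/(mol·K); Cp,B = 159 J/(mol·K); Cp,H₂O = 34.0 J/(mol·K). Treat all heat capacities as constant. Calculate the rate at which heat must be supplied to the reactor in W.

Extent of reaction ξ = 0.651 × 2140 = 1393.1 mol/h
Reaction term: ξ·ΔH°_rxn = 1393.1 × 45.6 = 63527 kJ/h
Sensible, feed 116→25 °C: -36416 kJ/h
Outlet flows (mol/h): A 746.86, B 1393.1, H₂O 1393.1
Sensible, products 25→223 °C: 80891 kJ/h
Q = ΔH = 108000 kJ/h = 30 kW
Heat supplied = 30000 W

Q_in = 30000 W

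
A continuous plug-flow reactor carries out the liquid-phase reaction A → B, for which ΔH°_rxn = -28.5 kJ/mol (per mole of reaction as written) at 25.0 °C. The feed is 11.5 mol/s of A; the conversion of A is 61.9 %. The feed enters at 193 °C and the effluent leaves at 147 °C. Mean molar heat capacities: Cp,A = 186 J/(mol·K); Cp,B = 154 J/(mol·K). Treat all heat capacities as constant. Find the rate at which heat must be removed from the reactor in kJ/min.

Q_out = 19700 kJ/min

Extent of reaction ξ = 0.619 × 11.5 = 7.1185 mol/s
Reaction term: ξ·ΔH°_rxn = 7.1185 × -28.5 = -202.88 kJ/s
Sensible, feed 193→25 °C: -359.35 kJ/s
Outlet flows (mol/s): A 4.3815, B 7.1185
Sensible, products 25→147 °C: 233.17 kJ/s
Q = ΔH = -329.06 kJ/s = -329.06 kW
Heat removed = 19744 kJ/min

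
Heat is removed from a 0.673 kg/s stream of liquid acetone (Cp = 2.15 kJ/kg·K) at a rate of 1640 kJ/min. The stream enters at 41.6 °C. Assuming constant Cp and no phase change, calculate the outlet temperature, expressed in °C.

T_out = 22.7 °C

Q = 1640 kJ/min = 27.333 kJ/s
ΔT = Q/(ṁ·Cp) = 27.333/(0.673×2.15) = 18.89 K
T_out = 41.6 − 18.89 = 22.71 °C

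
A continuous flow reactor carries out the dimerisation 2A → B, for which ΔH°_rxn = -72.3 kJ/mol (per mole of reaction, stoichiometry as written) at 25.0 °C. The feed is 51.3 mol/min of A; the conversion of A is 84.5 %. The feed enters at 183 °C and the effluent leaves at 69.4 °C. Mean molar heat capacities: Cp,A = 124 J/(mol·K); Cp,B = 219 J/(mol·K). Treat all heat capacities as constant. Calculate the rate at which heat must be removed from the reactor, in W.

Q_out = 38600 W

Extent of reaction ξ = 0.845 × 51.3 / 2 = 21.674 mol/min
Reaction term: ξ·ΔH°_rxn = 21.674 × -72.3 = -1567 kJ/min
Sensible, feed 183→25 °C: -1005.1 kJ/min
Outlet flows (mol/min): A 7.9515, B 21.674
Sensible, products 25→69.4 °C: 254.53 kJ/min
Q = ΔH = -2317.6 kJ/min = -38.626 kW
Heat removed = 38626 W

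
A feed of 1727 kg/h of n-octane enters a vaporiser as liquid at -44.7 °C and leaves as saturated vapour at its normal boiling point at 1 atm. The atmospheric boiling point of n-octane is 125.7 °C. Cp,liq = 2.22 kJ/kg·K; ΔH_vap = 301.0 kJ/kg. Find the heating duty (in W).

liquid -44.7→125.7 °C: 378.29 kJ/kg
vaporisation at 125.7 °C: 301 kJ/kg
Δh = 378.29 + 301 = 679.29 kJ/kg
Q = ṁ·Δh = 1727 kg/h × 679.29 kJ/kg = 1.1731e+06 kJ/h
|Q| = 325.87 kW = 325870 W

Q = 326000 W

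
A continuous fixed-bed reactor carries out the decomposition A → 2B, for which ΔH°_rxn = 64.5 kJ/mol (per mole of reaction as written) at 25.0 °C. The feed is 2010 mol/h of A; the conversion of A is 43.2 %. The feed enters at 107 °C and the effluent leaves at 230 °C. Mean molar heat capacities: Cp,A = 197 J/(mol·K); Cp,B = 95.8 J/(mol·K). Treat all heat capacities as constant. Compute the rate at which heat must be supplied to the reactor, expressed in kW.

Q_in = 28.8 kW

Extent of reaction ξ = 0.432 × 2010 = 868.32 mol/h
Reaction term: ξ·ΔH°_rxn = 868.32 × 64.5 = 56007 kJ/h
Sensible, feed 107→25 °C: -32470 kJ/h
Outlet flows (mol/h): A 1141.7, B 1736.6
Sensible, products 25→230 °C: 80213 kJ/h
Q = ΔH = 103750 kJ/h = 28.819 kW
Heat supplied = 28.819 kW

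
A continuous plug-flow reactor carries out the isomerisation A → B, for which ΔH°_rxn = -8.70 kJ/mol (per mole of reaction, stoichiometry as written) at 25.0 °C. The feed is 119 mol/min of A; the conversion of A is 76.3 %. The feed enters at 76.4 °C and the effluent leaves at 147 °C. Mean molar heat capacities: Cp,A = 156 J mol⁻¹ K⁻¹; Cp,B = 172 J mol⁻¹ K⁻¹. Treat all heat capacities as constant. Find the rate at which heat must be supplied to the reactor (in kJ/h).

Q_in = 41900 kJ/h

Extent of reaction ξ = 0.763 × 119 = 90.797 mol/min
Reaction term: ξ·ΔH°_rxn = 90.797 × -8.70 = -789.93 kJ/min
Sensible, feed 76.4→25 °C: -954.19 kJ/min
Outlet flows (mol/min): A 28.203, B 90.797
Sensible, products 25→147 °C: 2442 kJ/min
Q = ΔH = 697.92 kJ/min = 11.632 kW
Heat supplied = 41875 kJ/h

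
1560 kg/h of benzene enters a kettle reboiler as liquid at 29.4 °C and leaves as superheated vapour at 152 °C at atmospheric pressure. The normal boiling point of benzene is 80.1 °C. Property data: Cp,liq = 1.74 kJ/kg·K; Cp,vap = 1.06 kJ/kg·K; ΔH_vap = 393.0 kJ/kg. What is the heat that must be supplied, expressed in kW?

liquid 29.4→80.1 °C: 88.218 kJ/kg
vaporisation at 80.1 °C: 393 kJ/kg
vapour 80.1→152 °C: 76.214 kJ/kg
Δh = 88.218 + 393 + 76.214 = 557.43 kJ/kg
Q = ṁ·Δh = 1560 kg/h × 557.43 kJ/kg = 869590 kJ/h
|Q| = 241.55 kW

Q = 242 kW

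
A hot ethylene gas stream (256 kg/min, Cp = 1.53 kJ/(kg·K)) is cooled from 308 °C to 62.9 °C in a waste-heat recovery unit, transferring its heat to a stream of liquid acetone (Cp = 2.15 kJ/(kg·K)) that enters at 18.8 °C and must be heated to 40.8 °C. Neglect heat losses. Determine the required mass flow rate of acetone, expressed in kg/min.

Heat released by hot stream: Q = 256 × 1.53 × (308 − 62.9) = 96001 kJ/min
Energy balance on cold side (adiabatic exchanger): Q = ṁ_c·Cp_c·(T_c,out − T_c,in)
ṁ_c = 96001 / [2.15 × (40.8 − 18.8)] = 2029.6 kg/min

ṁ_c = 2030 kg/min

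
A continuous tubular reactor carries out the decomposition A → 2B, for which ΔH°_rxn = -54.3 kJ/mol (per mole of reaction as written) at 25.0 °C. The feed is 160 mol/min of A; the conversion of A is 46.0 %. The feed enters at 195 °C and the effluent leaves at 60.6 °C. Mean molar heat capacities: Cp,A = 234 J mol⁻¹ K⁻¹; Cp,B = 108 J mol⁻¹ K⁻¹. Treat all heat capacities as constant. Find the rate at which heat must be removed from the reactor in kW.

Extent of reaction ξ = 0.460 × 160 = 73.6 mol/min
Reaction term: ξ·ΔH°_rxn = 73.6 × -54.3 = -3996.5 kJ/min
Sensible, feed 195→25 °C: -6364.8 kJ/min
Outlet flows (mol/min): A 86.4, B 147.2
Sensible, products 25→60.6 °C: 1285.7 kJ/min
Q = ΔH = -9075.6 kJ/min = -151.26 kW
Heat removed = 151.26 kW

Q_out = 151 kW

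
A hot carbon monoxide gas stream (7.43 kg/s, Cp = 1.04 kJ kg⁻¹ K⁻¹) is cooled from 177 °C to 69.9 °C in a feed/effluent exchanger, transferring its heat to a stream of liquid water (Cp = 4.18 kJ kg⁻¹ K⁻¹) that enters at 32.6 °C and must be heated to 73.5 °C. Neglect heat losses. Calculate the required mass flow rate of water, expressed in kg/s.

Heat released by hot stream: Q = 7.43 × 1.04 × (177 − 69.9) = 827.58 kJ/s
Energy balance on cold side (adiabatic exchanger): Q = ṁ_c·Cp_c·(T_c,out − T_c,in)
ṁ_c = 827.58 / [4.18 × (73.5 − 32.6)] = 4.8407 kg/s

ṁ_c = 4.84 kg/s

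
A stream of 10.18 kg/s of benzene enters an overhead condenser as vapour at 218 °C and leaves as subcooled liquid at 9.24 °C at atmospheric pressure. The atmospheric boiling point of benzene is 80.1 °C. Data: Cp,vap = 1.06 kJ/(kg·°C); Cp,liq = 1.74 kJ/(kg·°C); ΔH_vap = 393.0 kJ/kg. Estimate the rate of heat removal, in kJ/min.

Q_c = 405000 kJ/min

vapour 218→80.1 °C: -146.17 kJ/kg
condensation at 80.1 °C: -393 kJ/kg
liquid 80.1→9.24 °C: -123.3 kJ/kg
Δh = -146.17 + -393 + -123.3 = -662.47 kJ/kg
Q = ṁ·Δh = 10.18 kg/s × -662.47 kJ/kg = -6743.9 kJ/s
|Q| = 6743.9 kW = 404640 kJ/min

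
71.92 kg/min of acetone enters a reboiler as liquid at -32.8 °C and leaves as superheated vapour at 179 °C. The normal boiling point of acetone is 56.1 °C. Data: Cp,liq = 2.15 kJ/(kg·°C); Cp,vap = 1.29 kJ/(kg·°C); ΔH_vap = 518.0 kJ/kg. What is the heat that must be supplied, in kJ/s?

liquid -32.8→56.1 °C: 191.13 kJ/kg
vaporisation at 56.1 °C: 518 kJ/kg
vapour 56.1→179 °C: 158.54 kJ/kg
Δh = 191.13 + 518 + 158.54 = 867.68 kJ/kg
Q = ṁ·Δh = 71.92 kg/min × 867.68 kJ/kg = 62403 kJ/min
|Q| = 1040.1 kW

Q = 1040 kJ/s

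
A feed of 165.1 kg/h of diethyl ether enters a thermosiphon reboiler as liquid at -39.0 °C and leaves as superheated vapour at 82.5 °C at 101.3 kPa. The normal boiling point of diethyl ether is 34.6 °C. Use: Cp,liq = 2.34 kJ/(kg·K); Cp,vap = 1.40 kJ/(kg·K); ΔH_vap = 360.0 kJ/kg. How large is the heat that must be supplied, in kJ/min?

Q = 1650 kJ/min

liquid -39.0→34.6 °C: 172.22 kJ/kg
vaporisation at 34.6 °C: 360 kJ/kg
vapour 34.6→82.5 °C: 67.06 kJ/kg
Δh = 172.22 + 360 + 67.06 = 599.28 kJ/kg
Q = ṁ·Δh = 165.1 kg/h × 599.28 kJ/kg = 98942 kJ/h
|Q| = 27.484 kW = 1649 kJ/min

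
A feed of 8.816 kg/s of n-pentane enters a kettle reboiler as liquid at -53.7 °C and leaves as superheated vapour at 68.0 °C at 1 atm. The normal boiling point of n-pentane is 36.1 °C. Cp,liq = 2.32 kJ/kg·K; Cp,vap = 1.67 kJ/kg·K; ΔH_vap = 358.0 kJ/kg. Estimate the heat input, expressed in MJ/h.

liquid -53.7→36.1 °C: 208.34 kJ/kg
vaporisation at 36.1 °C: 358 kJ/kg
vapour 36.1→68.0 °C: 53.273 kJ/kg
Δh = 208.34 + 358 + 53.273 = 619.61 kJ/kg
Q = ṁ·Δh = 8.816 kg/s × 619.61 kJ/kg = 5462.5 kJ/s
|Q| = 5462.5 kW = 19665 MJ/h

Q = 19700 MJ/h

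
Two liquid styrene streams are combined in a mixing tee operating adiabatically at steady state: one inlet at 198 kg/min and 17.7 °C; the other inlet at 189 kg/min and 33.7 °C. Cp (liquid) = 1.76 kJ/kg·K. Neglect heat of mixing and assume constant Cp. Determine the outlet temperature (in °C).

T_out = 25.5 °C

Adiabatic, steady state ⇒ Σ ṁᵢCp,ᵢ(T_out − Tᵢ) = 0
Σ ṁᵢCp,ᵢTᵢ = 198×1.76×17.7 + 189×1.76×33.7 = 17378
Σ ṁᵢCp,ᵢ = 198×1.76 + 189×1.76 = 681.12
T_out = 17378 / 681.12 = 25.514 °C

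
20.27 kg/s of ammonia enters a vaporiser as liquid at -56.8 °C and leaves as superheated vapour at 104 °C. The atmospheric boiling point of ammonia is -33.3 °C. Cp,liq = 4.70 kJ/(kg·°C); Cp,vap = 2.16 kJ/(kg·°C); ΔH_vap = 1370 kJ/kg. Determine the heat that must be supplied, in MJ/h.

liquid -56.8→-33.3 °C: 110.45 kJ/kg
vaporisation at -33.3 °C: 1370 kJ/kg
vapour -33.3→104 °C: 296.57 kJ/kg
Δh = 110.45 + 1370 + 296.57 = 1777 kJ/kg
Q = ṁ·Δh = 20.27 kg/s × 1777 kJ/kg = 36020 kJ/s
|Q| = 36020 kW = 129670 MJ/h

Q = 130000 MJ/h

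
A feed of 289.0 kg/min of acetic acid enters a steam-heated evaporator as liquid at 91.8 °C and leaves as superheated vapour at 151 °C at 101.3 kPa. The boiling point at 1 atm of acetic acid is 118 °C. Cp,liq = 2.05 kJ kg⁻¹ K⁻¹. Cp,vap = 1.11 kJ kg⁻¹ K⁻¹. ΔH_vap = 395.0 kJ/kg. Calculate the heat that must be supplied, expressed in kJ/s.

liquid 91.8→118 °C: 53.71 kJ/kg
vaporisation at 118 °C: 395 kJ/kg
vapour 118→151 °C: 36.63 kJ/kg
Δh = 53.71 + 395 + 36.63 = 485.34 kJ/kg
Q = ṁ·Δh = 289.0 kg/min × 485.34 kJ/kg = 140260 kJ/min
|Q| = 2337.7 kW

Q = 2340 kJ/s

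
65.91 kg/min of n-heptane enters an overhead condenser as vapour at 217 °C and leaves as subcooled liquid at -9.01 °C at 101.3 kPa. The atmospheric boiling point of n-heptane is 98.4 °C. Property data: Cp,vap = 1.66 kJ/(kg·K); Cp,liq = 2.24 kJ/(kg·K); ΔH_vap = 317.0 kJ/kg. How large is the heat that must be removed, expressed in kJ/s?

vapour 217→98.4 °C: -196.88 kJ/kg
condensation at 98.4 °C: -317 kJ/kg
liquid 98.4→-9.01 °C: -240.6 kJ/kg
Δh = -196.88 + -317 + -240.6 = -754.47 kJ/kg
Q = ṁ·Δh = 65.91 kg/min × -754.47 kJ/kg = -49727 kJ/min
|Q| = 828.79 kW

Q_c = 829 kJ/s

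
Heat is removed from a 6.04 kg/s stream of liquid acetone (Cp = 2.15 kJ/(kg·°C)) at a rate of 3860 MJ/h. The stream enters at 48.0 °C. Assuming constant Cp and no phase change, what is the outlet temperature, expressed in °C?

Q = 3860 MJ/h = 1072.2 kJ/s
ΔT = Q/(ṁ·Cp) = 1072.2/(6.04×2.15) = 82.568 K
T_out = 48.0 − 82.568 = -34.568 °C

T_out = -34.6 °C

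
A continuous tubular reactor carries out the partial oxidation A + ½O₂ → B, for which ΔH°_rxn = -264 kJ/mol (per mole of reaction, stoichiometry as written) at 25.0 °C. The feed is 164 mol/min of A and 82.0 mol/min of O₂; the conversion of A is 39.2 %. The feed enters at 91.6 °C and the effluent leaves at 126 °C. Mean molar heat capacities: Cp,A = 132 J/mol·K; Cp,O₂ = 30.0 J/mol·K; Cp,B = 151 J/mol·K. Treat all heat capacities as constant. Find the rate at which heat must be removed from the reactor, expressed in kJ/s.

Q_out = 269 kJ/s

Extent of reaction ξ = 0.392 × 164 = 64.288 mol/min
Reaction term: ξ·ΔH°_rxn = 64.288 × -264 = -16972 kJ/min
Sensible, feed 91.6→25 °C: -1605.6 kJ/min
Outlet flows (mol/min): A 99.712, O₂ 49.856, B 64.288
Sensible, products 25→126 °C: 2460.9 kJ/min
Q = ΔH = -16117 kJ/min = -268.61 kW
Heat removed = 268.61 kJ/s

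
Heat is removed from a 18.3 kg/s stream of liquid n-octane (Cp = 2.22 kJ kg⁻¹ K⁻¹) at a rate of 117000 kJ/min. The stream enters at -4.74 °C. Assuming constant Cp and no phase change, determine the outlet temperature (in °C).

T_out = -52.7 °C

Q = 117000 kJ/min = 1950 kJ/s
ΔT = Q/(ṁ·Cp) = 1950/(18.3×2.22) = 47.999 K
T_out = -4.74 − 47.999 = -52.739 °C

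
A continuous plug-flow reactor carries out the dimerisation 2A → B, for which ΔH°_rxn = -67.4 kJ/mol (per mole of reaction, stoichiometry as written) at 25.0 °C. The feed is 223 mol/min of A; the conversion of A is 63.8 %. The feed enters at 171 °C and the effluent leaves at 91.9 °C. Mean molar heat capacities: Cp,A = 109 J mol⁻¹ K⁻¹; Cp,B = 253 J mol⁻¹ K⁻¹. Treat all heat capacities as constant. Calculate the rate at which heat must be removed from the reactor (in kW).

Q_out = 109 kW

Extent of reaction ξ = 0.638 × 223 / 2 = 71.137 mol/min
Reaction term: ξ·ΔH°_rxn = 71.137 × -67.4 = -4794.6 kJ/min
Sensible, feed 171→25 °C: -3548.8 kJ/min
Outlet flows (mol/min): A 80.726, B 71.137
Sensible, products 25→91.9 °C: 1792.7 kJ/min
Q = ΔH = -6550.8 kJ/min = -109.18 kW
Heat removed = 109.18 kW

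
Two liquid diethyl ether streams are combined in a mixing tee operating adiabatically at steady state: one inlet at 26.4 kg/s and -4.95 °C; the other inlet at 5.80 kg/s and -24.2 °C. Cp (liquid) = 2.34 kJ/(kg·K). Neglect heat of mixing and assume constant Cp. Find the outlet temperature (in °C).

T_out = -8.42 °C

Adiabatic, steady state ⇒ Σ ṁᵢCp,ᵢ(T_out − Tᵢ) = 0
Σ ṁᵢCp,ᵢTᵢ = 26.4×2.34×-4.95 + 5.80×2.34×-24.2 = -634.23
Σ ṁᵢCp,ᵢ = 26.4×2.34 + 5.80×2.34 = 75.348
T_out = -634.23 / 75.348 = -8.4174 °C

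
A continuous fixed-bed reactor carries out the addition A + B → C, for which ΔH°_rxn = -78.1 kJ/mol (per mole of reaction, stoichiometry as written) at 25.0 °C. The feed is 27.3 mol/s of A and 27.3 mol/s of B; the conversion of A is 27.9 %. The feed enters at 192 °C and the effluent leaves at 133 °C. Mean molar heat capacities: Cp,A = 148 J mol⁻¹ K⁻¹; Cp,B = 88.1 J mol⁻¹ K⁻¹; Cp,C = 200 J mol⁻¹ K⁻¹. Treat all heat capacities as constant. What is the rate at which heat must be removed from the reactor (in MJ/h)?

Q_out = 3620 MJ/h

Extent of reaction ξ = 0.279 × 27.3 = 7.6167 mol/s
Reaction term: ξ·ΔH°_rxn = 7.6167 × -78.1 = -594.86 kJ/s
Sensible, feed 192→25 °C: -1076.4 kJ/s
Outlet flows (mol/s): A 19.683, B 19.683, C 7.6167
Sensible, products 25→133 °C: 666.42 kJ/s
Q = ΔH = -1004.8 kJ/s = -1004.8 kW
Heat removed = 3617.4 MJ/h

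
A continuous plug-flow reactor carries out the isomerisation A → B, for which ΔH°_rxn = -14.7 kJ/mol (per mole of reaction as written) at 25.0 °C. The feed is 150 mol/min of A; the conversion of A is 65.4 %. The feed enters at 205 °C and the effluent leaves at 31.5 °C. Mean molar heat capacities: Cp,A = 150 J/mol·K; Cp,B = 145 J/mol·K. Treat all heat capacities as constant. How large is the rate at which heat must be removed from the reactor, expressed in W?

Q_out = 89200 W

Extent of reaction ξ = 0.654 × 150 = 98.1 mol/min
Reaction term: ξ·ΔH°_rxn = 98.1 × -14.7 = -1442.1 kJ/min
Sensible, feed 205→25 °C: -4050 kJ/min
Outlet flows (mol/min): A 51.9, B 98.1
Sensible, products 25→31.5 °C: 143.06 kJ/min
Q = ΔH = -5349 kJ/min = -89.15 kW
Heat removed = 89150 W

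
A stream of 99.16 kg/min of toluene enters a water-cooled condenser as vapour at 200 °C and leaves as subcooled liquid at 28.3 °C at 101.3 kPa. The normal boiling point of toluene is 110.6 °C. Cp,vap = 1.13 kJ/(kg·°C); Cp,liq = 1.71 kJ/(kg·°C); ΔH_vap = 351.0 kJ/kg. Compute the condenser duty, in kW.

Q_c = 980 kW

vapour 200→110.6 °C: -101.02 kJ/kg
condensation at 110.6 °C: -351 kJ/kg
liquid 110.6→28.3 °C: -140.73 kJ/kg
Δh = -101.02 + -351 + -140.73 = -592.75 kJ/kg
Q = ṁ·Δh = 99.16 kg/min × -592.75 kJ/kg = -58778 kJ/min
|Q| = 979.63 kW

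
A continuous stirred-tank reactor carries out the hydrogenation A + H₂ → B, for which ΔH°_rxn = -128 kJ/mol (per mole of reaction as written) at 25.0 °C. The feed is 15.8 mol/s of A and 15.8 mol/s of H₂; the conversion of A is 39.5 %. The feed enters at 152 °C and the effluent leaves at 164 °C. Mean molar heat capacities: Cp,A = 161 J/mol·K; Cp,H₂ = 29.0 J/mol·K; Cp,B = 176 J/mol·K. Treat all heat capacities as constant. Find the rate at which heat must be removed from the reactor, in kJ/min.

Extent of reaction ξ = 0.395 × 15.8 = 6.241 mol/s
Reaction term: ξ·ΔH°_rxn = 6.241 × -128 = -798.85 kJ/s
Sensible, feed 152→25 °C: -381.25 kJ/s
Outlet flows (mol/s): A 9.559, H₂ 9.559, B 6.241
Sensible, products 25→164 °C: 405.13 kJ/s
Q = ΔH = -774.97 kJ/s = -774.97 kW
Heat removed = 46498 kJ/min

Q_out = 46500 kJ/min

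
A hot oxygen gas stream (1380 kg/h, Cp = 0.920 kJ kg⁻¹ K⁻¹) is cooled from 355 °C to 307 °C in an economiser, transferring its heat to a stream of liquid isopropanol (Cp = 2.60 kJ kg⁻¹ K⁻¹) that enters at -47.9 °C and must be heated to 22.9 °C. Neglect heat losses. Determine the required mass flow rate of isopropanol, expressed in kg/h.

ṁ_c = 331 kg/h

Heat released by hot stream: Q = 1380 × 0.920 × (355 − 307) = 60941 kJ/h
Energy balance on cold side (adiabatic exchanger): Q = ṁ_c·Cp_c·(T_c,out − T_c,in)
ṁ_c = 60941 / [2.60 × (22.9 − -47.9)] = 331.06 kg/h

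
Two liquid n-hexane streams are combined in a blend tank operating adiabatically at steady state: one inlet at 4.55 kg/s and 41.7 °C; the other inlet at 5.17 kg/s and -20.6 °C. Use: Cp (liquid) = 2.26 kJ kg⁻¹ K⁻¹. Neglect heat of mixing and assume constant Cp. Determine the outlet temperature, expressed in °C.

Adiabatic, steady state ⇒ Σ ṁᵢCp,ᵢ(T_out − Tᵢ) = 0
Σ ṁᵢCp,ᵢTᵢ = 4.55×2.26×41.7 + 5.17×2.26×-20.6 = 188.11
Σ ṁᵢCp,ᵢ = 4.55×2.26 + 5.17×2.26 = 21.967
T_out = 188.11 / 21.967 = 8.5631 °C

T_out = 8.56 °C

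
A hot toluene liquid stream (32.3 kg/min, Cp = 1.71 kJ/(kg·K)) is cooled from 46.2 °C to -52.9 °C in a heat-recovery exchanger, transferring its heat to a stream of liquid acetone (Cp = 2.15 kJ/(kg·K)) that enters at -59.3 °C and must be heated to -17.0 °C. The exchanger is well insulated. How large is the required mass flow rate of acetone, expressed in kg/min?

Heat released by hot stream: Q = 32.3 × 1.71 × (46.2 − -52.9) = 5473.6 kJ/min
Energy balance on cold side (adiabatic exchanger): Q = ṁ_c·Cp_c·(T_c,out − T_c,in)
ṁ_c = 5473.6 / [2.15 × (-17.0 − -59.3)] = 60.186 kg/min

ṁ_c = 60.2 kg/min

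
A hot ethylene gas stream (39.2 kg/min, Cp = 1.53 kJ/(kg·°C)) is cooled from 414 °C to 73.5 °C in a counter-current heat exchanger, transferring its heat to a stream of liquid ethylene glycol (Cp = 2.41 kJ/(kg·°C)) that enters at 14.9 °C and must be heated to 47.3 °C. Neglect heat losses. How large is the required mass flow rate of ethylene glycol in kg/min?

ṁ_c = 262 kg/min

Heat released by hot stream: Q = 39.2 × 1.53 × (414 − 73.5) = 20422 kJ/min
Energy balance on cold side (adiabatic exchanger): Q = ṁ_c·Cp_c·(T_c,out − T_c,in)
ṁ_c = 20422 / [2.41 × (47.3 − 14.9)] = 261.54 kg/min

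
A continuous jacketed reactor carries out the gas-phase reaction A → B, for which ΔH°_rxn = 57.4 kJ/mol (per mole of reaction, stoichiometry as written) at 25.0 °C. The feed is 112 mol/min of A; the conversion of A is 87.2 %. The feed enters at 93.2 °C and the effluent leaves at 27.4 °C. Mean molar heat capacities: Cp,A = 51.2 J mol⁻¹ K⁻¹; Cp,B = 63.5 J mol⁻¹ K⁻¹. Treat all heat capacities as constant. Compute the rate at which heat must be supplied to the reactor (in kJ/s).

Q_in = 87.2 kJ/s

Extent of reaction ξ = 0.872 × 112 = 97.664 mol/min
Reaction term: ξ·ΔH°_rxn = 97.664 × 57.4 = 5605.9 kJ/min
Sensible, feed 93.2→25 °C: -391.09 kJ/min
Outlet flows (mol/min): A 14.336, B 97.664
Sensible, products 25→27.4 °C: 16.646 kJ/min
Q = ΔH = 5231.5 kJ/min = 87.191 kW
Heat supplied = 87.191 kJ/s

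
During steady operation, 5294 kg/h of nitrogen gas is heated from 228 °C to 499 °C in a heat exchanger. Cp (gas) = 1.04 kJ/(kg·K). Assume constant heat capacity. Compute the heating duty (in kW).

Q = ṁ·Cp·ΔT = 5294 × 1.04 × (499 − 228) = 1.4921e+06 kJ/h
Converting: 1.4921e+06 / 3600 s = 414.46 kW

Q = 414 kW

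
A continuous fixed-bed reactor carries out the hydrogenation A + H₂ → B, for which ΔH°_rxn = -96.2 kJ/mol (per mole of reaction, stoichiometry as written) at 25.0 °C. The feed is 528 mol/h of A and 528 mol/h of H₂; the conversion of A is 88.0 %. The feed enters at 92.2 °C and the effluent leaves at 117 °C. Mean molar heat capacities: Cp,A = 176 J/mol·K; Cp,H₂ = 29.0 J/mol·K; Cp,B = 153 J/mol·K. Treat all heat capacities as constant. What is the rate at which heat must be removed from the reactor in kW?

Extent of reaction ξ = 0.880 × 528 = 464.64 mol/h
Reaction term: ξ·ΔH°_rxn = 464.64 × -96.2 = -44698 kJ/h
Sensible, feed 92.2→25 °C: -7273.7 kJ/h
Outlet flows (mol/h): A 63.36, H₂ 63.36, B 464.64
Sensible, products 25→117 °C: 7735.2 kJ/h
Q = ΔH = -44237 kJ/h = -12.288 kW
Heat removed = 12.288 kW

Q_out = 12.3 kW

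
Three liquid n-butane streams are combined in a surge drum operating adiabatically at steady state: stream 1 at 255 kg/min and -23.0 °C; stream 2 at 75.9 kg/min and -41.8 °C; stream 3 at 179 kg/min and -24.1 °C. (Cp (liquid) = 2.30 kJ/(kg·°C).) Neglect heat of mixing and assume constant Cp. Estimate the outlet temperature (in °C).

T_out = -26.2 °C

Adiabatic, steady state ⇒ Σ ṁᵢCp,ᵢ(T_out − Tᵢ) = 0
Σ ṁᵢCp,ᵢTᵢ = 255×2.30×-23.0 + 75.9×2.30×-41.8 + 179×2.30×-24.1 = -30708
Σ ṁᵢCp,ᵢ = 255×2.30 + 75.9×2.30 + 179×2.30 = 1172.8
T_out = -30708 / 1172.8 = -26.185 °C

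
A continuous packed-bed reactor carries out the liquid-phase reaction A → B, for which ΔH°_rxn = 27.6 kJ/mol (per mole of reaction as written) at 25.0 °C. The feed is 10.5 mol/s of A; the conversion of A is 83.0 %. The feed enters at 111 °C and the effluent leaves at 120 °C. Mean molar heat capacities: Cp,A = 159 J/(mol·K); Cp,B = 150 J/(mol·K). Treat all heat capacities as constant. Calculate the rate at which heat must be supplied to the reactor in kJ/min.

Extent of reaction ξ = 0.830 × 10.5 = 8.715 mol/s
Reaction term: ξ·ΔH°_rxn = 8.715 × 27.6 = 240.53 kJ/s
Sensible, feed 111→25 °C: -143.58 kJ/s
Outlet flows (mol/s): A 1.785, B 8.715
Sensible, products 25→120 °C: 151.15 kJ/s
Q = ΔH = 248.11 kJ/s = 248.11 kW
Heat supplied = 14886 kJ/min

Q_in = 14900 kJ/min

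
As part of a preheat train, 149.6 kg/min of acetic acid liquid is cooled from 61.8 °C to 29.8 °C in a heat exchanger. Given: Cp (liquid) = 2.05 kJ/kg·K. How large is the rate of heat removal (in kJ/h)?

Q = ṁ·Cp·ΔT = 149.6 × 2.05 × (29.8 − 61.8) = -9813.8 kJ/min
Converting: 9813.8 / 60 s = 163.56 kW
Cooling duty = 588830 kJ/h

Q_c = 589000 kJ/h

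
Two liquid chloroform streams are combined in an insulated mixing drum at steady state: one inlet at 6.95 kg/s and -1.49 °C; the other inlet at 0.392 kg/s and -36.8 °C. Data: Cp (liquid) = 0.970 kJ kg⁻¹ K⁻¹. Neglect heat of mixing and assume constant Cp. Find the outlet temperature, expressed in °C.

T_out = -3.38 °C

Adiabatic, steady state ⇒ Σ ṁᵢCp,ᵢ(T_out − Tᵢ) = 0
Σ ṁᵢCp,ᵢTᵢ = 6.95×0.970×-1.49 + 0.392×0.970×-36.8 = -24.038
Σ ṁᵢCp,ᵢ = 6.95×0.970 + 0.392×0.970 = 7.1217
T_out = -24.038 / 7.1217 = -3.3753 °C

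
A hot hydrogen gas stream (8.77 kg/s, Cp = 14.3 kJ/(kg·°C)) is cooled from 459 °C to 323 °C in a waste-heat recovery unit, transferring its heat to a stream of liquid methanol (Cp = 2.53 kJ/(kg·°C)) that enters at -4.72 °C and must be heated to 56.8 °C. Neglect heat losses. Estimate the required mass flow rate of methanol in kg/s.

ṁ_c = 110 kg/s

Heat released by hot stream: Q = 8.77 × 14.3 × (459 − 323) = 17056 kJ/s
Energy balance on cold side (adiabatic exchanger): Q = ṁ_c·Cp_c·(T_c,out − T_c,in)
ṁ_c = 17056 / [2.53 × (56.8 − -4.72)] = 109.58 kg/s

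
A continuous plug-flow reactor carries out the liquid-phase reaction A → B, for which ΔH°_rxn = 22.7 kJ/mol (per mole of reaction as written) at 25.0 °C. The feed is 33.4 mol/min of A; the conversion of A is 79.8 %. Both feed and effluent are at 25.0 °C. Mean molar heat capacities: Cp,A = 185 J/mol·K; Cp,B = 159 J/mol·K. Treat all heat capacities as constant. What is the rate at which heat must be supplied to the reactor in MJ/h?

Q_in = 36.3 MJ/h

Extent of reaction ξ = 0.798 × 33.4 = 26.653 mol/min
Reaction term: ξ·ΔH°_rxn = 26.653 × 22.7 = 605.03 kJ/min
Q = ΔH = 605.03 kJ/min = 10.084 kW
Heat supplied = 36.302 MJ/h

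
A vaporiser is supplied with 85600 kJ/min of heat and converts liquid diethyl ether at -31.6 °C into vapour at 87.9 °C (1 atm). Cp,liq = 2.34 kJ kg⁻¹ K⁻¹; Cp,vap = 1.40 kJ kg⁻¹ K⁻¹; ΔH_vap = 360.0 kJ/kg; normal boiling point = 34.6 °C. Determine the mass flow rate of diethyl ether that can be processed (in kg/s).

ṁ = 2.42 kg/s

Δh = 2.34×(34.6−-31.6) + 360.0 + 1.40×(87.9−34.6) = 589.53 kJ/kg
Q = 85600 kJ/min = 1426.7 kJ/s = 1426.7 kJ/s
ṁ = Q/Δh = 1426.7 / 589.53 = 2.42 kg/s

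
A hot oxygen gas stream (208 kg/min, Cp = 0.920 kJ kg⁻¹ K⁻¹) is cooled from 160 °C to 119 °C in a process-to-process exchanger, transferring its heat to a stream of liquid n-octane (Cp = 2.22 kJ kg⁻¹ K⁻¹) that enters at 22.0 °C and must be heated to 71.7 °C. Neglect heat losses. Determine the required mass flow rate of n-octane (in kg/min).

Heat released by hot stream: Q = 208 × 0.920 × (160 − 119) = 7845.8 kJ/min
Energy balance on cold side (adiabatic exchanger): Q = ṁ_c·Cp_c·(T_c,out − T_c,in)
ṁ_c = 7845.8 / [2.22 × (71.7 − 22.0)] = 71.109 kg/min

ṁ_c = 71.1 kg/min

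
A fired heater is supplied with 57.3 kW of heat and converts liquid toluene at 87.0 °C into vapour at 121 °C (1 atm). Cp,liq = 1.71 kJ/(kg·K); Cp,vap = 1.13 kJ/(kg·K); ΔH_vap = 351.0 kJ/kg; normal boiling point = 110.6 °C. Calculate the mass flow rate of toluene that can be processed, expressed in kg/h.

Δh = 1.71×(110.6−87.0) + 351.0 + 1.13×(121−110.6) = 403.11 kJ/kg
Q = 57.3 kW = 57.3 kJ/s = 206280 kJ/h
ṁ = Q/Δh = 206280 / 403.11 = 511.72 kg/h

ṁ = 512 kg/h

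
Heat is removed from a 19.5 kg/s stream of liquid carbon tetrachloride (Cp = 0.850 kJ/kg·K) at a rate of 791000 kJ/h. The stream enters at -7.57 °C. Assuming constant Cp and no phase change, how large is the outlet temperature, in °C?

T_out = -20.8 °C

Q = 791000 kJ/h = 219.72 kJ/s
ΔT = Q/(ṁ·Cp) = 219.72/(19.5×0.850) = 13.256 K
T_out = -7.57 − 13.256 = -20.826 °C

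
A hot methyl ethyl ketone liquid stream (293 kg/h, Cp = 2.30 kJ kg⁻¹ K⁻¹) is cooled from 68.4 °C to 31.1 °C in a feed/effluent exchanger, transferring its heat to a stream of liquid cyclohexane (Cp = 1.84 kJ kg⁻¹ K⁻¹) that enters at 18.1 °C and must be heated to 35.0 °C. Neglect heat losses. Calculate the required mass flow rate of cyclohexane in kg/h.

ṁ_c = 808 kg/h

Heat released by hot stream: Q = 293 × 2.30 × (68.4 − 31.1) = 25136 kJ/h
Energy balance on cold side (adiabatic exchanger): Q = ṁ_c·Cp_c·(T_c,out − T_c,in)
ṁ_c = 25136 / [1.84 × (35.0 − 18.1)] = 808.35 kg/h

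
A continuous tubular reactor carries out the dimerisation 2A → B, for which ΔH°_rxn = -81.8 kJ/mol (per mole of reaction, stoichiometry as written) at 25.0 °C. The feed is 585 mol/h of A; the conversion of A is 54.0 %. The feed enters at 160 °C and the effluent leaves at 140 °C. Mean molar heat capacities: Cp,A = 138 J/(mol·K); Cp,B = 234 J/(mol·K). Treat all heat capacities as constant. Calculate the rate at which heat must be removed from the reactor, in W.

Extent of reaction ξ = 0.540 × 585 / 2 = 157.95 mol/h
Reaction term: ξ·ΔH°_rxn = 157.95 × -81.8 = -12920 kJ/h
Sensible, feed 160→25 °C: -10899 kJ/h
Outlet flows (mol/h): A 269.1, B 157.95
Sensible, products 25→140 °C: 8521.1 kJ/h
Q = ΔH = -15298 kJ/h = -4.2494 kW
Heat removed = 4249.4 W

Q_out = 4250 W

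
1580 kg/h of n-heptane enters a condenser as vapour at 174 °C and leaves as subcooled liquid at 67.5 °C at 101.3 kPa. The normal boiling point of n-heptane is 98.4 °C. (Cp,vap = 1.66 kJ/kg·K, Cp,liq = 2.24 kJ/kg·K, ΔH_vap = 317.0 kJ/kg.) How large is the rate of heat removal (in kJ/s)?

Q_c = 225 kJ/s

vapour 174→98.4 °C: -125.5 kJ/kg
condensation at 98.4 °C: -317 kJ/kg
liquid 98.4→67.5 °C: -69.216 kJ/kg
Δh = -125.5 + -317 + -69.216 = -511.71 kJ/kg
Q = ṁ·Δh = 1580 kg/h × -511.71 kJ/kg = -808500 kJ/h
|Q| = 224.58 kW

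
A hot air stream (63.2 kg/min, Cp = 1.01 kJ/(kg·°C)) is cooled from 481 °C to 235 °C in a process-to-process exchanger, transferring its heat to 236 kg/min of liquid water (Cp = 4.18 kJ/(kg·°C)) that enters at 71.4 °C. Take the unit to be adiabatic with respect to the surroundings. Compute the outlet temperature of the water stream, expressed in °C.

Heat released by hot stream: Q = 63.2 × 1.01 × (481 − 235) = 15703 kJ/min
Energy balance on cold side (adiabatic exchanger): Q = ṁ_c·Cp_c·(T_c,out − T_c,in)
T_c,out = 71.4 + 15703/(236 × 4.18) = 87.318 °C

T_c,out = 87.3 °C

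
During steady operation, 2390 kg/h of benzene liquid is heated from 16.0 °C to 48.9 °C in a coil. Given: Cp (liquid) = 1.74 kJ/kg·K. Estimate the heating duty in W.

Q = ṁ·Cp·ΔT = 2390 × 1.74 × (48.9 − 16.0) = 136820 kJ/h
Converting: 136820 / 3600 s = 38.005 kW
Heating duty = 38005 W

Q = 38000 W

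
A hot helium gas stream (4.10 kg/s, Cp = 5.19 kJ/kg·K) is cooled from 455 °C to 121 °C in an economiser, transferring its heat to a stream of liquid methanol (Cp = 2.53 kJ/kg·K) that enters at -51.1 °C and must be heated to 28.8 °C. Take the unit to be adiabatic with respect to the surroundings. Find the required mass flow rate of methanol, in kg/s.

ṁ_c = 35.2 kg/s

Heat released by hot stream: Q = 4.10 × 5.19 × (455 − 121) = 7107.2 kJ/s
Energy balance on cold side (adiabatic exchanger): Q = ṁ_c·Cp_c·(T_c,out − T_c,in)
ṁ_c = 7107.2 / [2.53 × (28.8 − -51.1)] = 35.159 kg/s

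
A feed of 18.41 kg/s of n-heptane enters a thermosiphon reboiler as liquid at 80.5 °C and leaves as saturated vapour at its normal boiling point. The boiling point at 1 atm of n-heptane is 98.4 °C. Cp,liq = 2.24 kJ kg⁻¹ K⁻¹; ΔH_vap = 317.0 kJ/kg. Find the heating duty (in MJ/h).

Q = 23700 MJ/h

liquid 80.5→98.4 °C: 40.096 kJ/kg
vaporisation at 98.4 °C: 317 kJ/kg
Δh = 40.096 + 317 = 357.1 kJ/kg
Q = ṁ·Δh = 18.41 kg/s × 357.1 kJ/kg = 6574.1 kJ/s
|Q| = 6574.1 kW = 23667 MJ/h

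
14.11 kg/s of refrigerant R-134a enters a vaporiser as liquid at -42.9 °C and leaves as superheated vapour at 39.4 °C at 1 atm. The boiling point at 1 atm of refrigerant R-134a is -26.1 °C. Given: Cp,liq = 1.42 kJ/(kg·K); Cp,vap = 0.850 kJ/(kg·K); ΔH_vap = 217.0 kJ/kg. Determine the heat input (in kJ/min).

liquid -42.9→-26.1 °C: 23.856 kJ/kg
vaporisation at -26.1 °C: 217 kJ/kg
vapour -26.1→39.4 °C: 55.675 kJ/kg
Δh = 23.856 + 217 + 55.675 = 296.53 kJ/kg
Q = ṁ·Δh = 14.11 kg/s × 296.53 kJ/kg = 4184.1 kJ/s
|Q| = 4184.1 kW = 251040 kJ/min

Q = 251000 kJ/min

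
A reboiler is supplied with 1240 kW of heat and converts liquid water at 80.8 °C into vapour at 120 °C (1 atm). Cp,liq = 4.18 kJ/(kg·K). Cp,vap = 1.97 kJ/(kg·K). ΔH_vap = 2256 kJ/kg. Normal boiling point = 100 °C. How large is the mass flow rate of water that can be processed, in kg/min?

ṁ = 31.3 kg/min

Δh = 4.18×(100−80.8) + 2256 + 1.97×(120−100) = 2375.7 kJ/kg
Q = 1240 kW = 1240 kJ/s = 74400 kJ/min
ṁ = Q/Δh = 74400 / 2375.7 = 31.318 kg/min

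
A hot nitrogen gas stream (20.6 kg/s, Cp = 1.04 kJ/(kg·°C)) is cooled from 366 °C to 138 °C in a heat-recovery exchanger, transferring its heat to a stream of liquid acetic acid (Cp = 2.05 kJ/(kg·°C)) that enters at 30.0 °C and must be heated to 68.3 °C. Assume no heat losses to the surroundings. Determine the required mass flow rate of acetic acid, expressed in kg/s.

Heat released by hot stream: Q = 20.6 × 1.04 × (366 − 138) = 4884.7 kJ/s
Energy balance on cold side (adiabatic exchanger): Q = ṁ_c·Cp_c·(T_c,out − T_c,in)
ṁ_c = 4884.7 / [2.05 × (68.3 − 30.0)] = 62.213 kg/s

ṁ_c = 62.2 kg/s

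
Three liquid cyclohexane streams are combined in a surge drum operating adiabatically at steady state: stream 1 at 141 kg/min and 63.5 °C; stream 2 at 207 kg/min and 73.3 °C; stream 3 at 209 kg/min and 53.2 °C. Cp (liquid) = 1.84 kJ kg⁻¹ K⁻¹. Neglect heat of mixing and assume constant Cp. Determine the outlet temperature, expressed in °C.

T_out = 63.3 °C

Energy balance with Q = 0: Σ ṁᵢCp,ᵢ(T_out − Tᵢ) = 0
Σ ṁᵢCp,ᵢTᵢ = 141×1.84×63.5 + 207×1.84×73.3 + 209×1.84×53.2 = 64852
Σ ṁᵢCp,ᵢ = 141×1.84 + 207×1.84 + 209×1.84 = 1024.9
T_out = 64852 / 1024.9 = 63.277 °C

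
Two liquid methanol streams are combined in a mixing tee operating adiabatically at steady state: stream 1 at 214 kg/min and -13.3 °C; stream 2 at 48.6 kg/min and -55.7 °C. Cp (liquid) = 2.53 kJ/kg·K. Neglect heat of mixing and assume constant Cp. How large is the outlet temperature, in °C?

Adiabatic, steady state ⇒ Σ ṁᵢCp,ᵢ(T_out − Tᵢ) = 0
Σ ṁᵢCp,ᵢTᵢ = 214×2.53×-13.3 + 48.6×2.53×-55.7 = -14050
Σ ṁᵢCp,ᵢ = 214×2.53 + 48.6×2.53 = 664.38
T_out = -14050 / 664.38 = -21.147 °C

T_out = -21.1 °C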